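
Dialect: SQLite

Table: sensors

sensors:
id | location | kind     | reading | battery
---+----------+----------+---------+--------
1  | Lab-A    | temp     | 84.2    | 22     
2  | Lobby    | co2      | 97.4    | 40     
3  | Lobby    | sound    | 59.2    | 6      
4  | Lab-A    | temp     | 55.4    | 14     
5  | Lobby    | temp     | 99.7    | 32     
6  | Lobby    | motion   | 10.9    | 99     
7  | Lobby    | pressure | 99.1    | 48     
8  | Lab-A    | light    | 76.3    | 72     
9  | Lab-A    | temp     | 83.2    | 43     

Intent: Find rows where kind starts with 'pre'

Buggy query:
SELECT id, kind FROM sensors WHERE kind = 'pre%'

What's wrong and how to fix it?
Bug: '=' compares the literal string including the % character; pattern matching needs LIKE

Fix: Replace '=' with LIKE so 'pre%' is treated as a pattern

Corrected query:
SELECT id, kind FROM sensors WHERE kind LIKE 'pre%'

Result:
id | kind    
---+---------
7  | pressure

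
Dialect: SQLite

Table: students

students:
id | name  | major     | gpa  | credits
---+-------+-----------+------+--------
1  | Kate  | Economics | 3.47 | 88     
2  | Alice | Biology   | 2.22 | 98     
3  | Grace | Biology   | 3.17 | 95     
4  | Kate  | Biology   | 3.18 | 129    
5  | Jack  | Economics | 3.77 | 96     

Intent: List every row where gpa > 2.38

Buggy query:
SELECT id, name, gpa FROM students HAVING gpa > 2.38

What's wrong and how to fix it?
Bug: HAVING filters the output of aggregation, but this query has no GROUP BY and no aggregate functions, so SQLite rejects it (HAVING clause on a non-aggregate query); the condition here is per row

Fix: Replace HAVING with WHERE since the condition applies to individual rows

Corrected query:
SELECT id, name, gpa FROM students WHERE gpa > 2.38

Result:
id | name  | gpa 
---+-------+-----
1  | Kate  | 3.47
3  | Grace | 3.17
4  | Kate  | 3.18
5  | Jack  | 3.77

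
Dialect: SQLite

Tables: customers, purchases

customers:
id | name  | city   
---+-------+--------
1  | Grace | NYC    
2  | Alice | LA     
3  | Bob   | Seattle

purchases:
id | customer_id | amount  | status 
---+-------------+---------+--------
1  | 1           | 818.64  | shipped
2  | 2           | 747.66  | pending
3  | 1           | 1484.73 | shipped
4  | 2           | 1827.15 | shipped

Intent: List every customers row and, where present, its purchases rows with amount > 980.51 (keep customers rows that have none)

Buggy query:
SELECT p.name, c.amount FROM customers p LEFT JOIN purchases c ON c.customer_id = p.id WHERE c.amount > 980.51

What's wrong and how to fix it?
Bug: A WHERE condition on the right-hand table after LEFT JOIN drops unmatched parents

Fix: Put 'c.amount > 980.51' in the JOIN's ON clause instead of WHERE

Corrected query:
SELECT p.name, c.amount FROM customers p LEFT JOIN purchases c ON c.customer_id = p.id AND c.amount > 980.51

Result:
name  | amount 
------+--------
Grace | 1484.73
Alice | 1827.15
Bob   | NULL   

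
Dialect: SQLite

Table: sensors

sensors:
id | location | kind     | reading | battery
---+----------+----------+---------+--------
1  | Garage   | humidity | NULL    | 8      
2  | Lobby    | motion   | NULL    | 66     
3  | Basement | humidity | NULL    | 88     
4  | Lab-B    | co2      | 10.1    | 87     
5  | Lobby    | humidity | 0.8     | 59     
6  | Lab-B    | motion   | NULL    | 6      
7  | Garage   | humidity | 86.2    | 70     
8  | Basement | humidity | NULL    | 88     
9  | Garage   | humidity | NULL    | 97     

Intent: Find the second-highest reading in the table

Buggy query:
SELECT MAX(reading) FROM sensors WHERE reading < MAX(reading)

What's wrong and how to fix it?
Bug: MAX(reading) on the right of the comparison is an aggregate-in-WHERE error

Fix: Compute the overall MAX in a subquery, then take MAX of rows below it

Corrected query:
SELECT MAX(reading) FROM sensors WHERE reading < (SELECT MAX(reading) FROM sensors)

Result:
MAX(reading)
------------
10.1        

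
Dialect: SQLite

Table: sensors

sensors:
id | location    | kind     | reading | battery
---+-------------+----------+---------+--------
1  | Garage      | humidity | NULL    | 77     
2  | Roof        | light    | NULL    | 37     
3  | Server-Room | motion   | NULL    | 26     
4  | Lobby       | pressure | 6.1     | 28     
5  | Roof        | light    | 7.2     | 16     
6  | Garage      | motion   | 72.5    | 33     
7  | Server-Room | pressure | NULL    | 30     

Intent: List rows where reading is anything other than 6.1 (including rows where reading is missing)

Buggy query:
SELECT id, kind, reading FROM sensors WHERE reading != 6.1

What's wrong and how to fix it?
Bug: 'reading != 6.1' is unknown when reading is NULL, so NULL rows are silently excluded

Fix: Handle NULL separately with IS NULL alongside the inequality

Corrected query:
SELECT id, kind, reading FROM sensors WHERE reading != 6.1 OR reading IS NULL

Result:
id | kind     | reading
---+----------+--------
1  | humidity | NULL   
2  | light    | NULL   
3  | motion   | NULL   
5  | light    | 7.2    
6  | motion   | 72.5   
7  | pressure | NULL   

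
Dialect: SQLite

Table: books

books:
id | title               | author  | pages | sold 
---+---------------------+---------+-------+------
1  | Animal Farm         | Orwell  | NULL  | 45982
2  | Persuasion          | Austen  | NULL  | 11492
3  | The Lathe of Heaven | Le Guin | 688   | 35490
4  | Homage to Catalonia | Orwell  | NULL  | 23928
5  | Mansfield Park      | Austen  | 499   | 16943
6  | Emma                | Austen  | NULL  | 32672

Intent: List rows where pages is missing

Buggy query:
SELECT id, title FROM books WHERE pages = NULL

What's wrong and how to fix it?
Bug: '= NULL' is always unknown in SQL three-valued logic, so no rows match

Fix: Use IS NULL to test for NULL

Corrected query:
SELECT id, title FROM books WHERE pages IS NULL

Result:
id | title              
---+--------------------
1  | Animal Farm        
2  | Persuasion         
4  | Homage to Catalonia
6  | Emma               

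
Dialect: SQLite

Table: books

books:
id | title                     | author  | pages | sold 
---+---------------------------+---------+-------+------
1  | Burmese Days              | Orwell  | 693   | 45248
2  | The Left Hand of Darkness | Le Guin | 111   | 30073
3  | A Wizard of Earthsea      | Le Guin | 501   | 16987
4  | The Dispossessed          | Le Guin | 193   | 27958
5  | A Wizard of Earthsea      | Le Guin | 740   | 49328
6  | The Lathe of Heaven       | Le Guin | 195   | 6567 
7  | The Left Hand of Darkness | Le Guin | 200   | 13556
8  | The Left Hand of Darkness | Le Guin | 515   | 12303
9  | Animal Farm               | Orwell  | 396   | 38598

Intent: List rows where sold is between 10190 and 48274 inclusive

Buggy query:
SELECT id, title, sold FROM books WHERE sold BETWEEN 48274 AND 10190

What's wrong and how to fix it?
Bug: BETWEEN expects the lower bound first; with 48274 AND 10190 the range is empty

Fix: Swap the bounds so the smaller value comes first

Corrected query:
SELECT id, title, sold FROM books WHERE sold BETWEEN 10190 AND 48274

Result:
id | title                     | sold 
---+---------------------------+------
1  | Burmese Days              | 45248
2  | The Left Hand of Darkness | 30073
3  | A Wizard of Earthsea      | 16987
4  | The Dispossessed          | 27958
7  | The Left Hand of Darkness | 13556
8  | The Left Hand of Darkness | 12303
9  | Animal Farm               | 38598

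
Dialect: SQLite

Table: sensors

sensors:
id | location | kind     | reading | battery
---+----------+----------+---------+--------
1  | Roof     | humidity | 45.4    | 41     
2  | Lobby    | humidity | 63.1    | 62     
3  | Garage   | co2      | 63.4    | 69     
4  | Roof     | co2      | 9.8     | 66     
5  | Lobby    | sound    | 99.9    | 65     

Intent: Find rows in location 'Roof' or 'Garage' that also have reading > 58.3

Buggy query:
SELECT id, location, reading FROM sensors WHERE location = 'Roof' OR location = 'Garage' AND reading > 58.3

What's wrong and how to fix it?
Bug: AND binds tighter than OR, so this parses as location = 'Roof' OR (location = 'Garage' AND reading > 58.3)

Fix: Group the OR with parentheses (or use IN), then AND the threshold

Corrected query:
SELECT id, location, reading FROM sensors WHERE (location = 'Roof' OR location = 'Garage') AND reading > 58.3

Result:
id | location | reading
---+----------+--------
3  | Garage   | 63.4   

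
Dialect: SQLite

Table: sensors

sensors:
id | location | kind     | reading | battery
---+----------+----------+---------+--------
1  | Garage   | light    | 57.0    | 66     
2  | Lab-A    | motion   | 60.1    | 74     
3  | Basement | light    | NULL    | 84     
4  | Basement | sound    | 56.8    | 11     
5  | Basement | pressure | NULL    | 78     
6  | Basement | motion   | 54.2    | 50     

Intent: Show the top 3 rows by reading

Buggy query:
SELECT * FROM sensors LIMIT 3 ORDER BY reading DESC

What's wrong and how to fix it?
Bug: ORDER BY cannot follow LIMIT; LIMIT is the final clause

Fix: Swap the clauses: ORDER BY first, then LIMIT

Corrected query:
SELECT * FROM sensors ORDER BY reading DESC LIMIT 3

Result:
id | location | kind   | reading | battery
---+----------+--------+---------+--------
2  | Lab-A    | motion | 60.1    | 74     
1  | Garage   | light  | 57      | 66     
4  | Basement | sound  | 56.8    | 11     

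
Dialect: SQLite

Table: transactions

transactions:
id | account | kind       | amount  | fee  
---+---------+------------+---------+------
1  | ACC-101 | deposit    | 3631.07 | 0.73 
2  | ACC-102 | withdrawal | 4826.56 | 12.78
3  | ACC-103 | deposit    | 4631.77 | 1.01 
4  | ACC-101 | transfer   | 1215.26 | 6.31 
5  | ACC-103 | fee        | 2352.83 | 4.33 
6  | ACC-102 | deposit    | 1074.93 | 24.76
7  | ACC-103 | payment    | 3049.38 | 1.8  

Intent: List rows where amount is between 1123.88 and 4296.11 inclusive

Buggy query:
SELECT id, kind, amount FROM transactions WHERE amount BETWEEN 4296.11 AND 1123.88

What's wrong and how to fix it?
Bug: BETWEEN expects the lower bound first; with 4296.11 AND 1123.88 the range is empty

Fix: Swap the bounds so the smaller value comes first

Corrected query:
SELECT id, kind, amount FROM transactions WHERE amount BETWEEN 1123.88 AND 4296.11

Result:
id | kind     | amount 
---+----------+--------
1  | deposit  | 3631.07
4  | transfer | 1215.26
5  | fee      | 2352.83
7  | payment  | 3049.38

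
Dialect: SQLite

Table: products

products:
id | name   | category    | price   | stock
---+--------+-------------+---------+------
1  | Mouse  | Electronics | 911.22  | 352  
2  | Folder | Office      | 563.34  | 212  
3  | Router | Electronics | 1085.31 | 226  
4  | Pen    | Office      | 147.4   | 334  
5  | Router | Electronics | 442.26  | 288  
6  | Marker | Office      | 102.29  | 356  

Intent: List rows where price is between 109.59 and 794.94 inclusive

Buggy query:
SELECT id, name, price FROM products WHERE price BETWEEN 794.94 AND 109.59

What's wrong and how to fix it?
Bug: BETWEEN expects the lower bound first; with 794.94 AND 109.59 the range is empty

Fix: Write BETWEEN 109.59 AND 794.94

Corrected query:
SELECT id, name, price FROM products WHERE price BETWEEN 109.59 AND 794.94

Result:
id | name   | price 
---+--------+-------
2  | Folder | 563.34
4  | Pen    | 147.4 
5  | Router | 442.26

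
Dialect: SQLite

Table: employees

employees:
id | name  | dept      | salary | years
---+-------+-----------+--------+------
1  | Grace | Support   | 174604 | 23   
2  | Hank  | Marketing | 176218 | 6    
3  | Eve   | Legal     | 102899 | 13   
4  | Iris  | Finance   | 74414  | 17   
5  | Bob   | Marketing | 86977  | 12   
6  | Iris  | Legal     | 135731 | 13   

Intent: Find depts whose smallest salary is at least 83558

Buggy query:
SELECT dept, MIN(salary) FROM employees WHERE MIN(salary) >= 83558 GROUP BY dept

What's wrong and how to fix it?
Bug: MIN() in WHERE is a misuse of aggregate

Fix: Replace WHERE with HAVING after the GROUP BY

Corrected query:
SELECT dept, MIN(salary) FROM employees GROUP BY dept HAVING MIN(salary) >= 83558

Result:
dept      | MIN(salary)
----------+------------
Legal     | 102899     
Marketing | 86977      
Support   | 174604     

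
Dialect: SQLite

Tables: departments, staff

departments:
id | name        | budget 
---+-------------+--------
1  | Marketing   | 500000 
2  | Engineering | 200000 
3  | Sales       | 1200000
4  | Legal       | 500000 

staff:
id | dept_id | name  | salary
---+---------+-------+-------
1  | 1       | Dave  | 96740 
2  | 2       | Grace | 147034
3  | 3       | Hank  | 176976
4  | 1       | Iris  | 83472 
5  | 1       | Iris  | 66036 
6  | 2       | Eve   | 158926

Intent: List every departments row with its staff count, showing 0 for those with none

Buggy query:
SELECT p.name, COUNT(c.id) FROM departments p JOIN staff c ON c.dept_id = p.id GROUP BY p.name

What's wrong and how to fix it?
Bug: INNER JOIN drops departments rows that have no matching staff rows

Fix: Switch to LEFT JOIN to retain unmatched parent rows

Corrected query:
SELECT p.name, COUNT(c.id) FROM departments p LEFT JOIN staff c ON c.dept_id = p.id GROUP BY p.name

Result:
name        | COUNT(c.id)
------------+------------
Engineering | 2          
Legal       | 0          
Marketing   | 3          
Sales       | 1          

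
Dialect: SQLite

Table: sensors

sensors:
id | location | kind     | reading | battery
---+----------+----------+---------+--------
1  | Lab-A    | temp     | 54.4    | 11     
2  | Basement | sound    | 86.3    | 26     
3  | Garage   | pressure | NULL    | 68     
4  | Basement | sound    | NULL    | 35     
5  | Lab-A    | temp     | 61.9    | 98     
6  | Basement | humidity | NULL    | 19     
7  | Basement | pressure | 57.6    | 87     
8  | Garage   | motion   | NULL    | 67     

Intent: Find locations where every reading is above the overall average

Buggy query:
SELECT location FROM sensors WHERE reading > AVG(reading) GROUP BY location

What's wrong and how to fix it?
Bug: AVG() is an aggregate; it can't sit directly in WHERE

Fix: Use a subquery for AVG and a HAVING MIN(...) filter so the condition holds for every row in the group

Corrected query:
SELECT location FROM sensors GROUP BY location HAVING MIN(reading) > (SELECT AVG(reading) FROM sensors)

Result:
(no rows)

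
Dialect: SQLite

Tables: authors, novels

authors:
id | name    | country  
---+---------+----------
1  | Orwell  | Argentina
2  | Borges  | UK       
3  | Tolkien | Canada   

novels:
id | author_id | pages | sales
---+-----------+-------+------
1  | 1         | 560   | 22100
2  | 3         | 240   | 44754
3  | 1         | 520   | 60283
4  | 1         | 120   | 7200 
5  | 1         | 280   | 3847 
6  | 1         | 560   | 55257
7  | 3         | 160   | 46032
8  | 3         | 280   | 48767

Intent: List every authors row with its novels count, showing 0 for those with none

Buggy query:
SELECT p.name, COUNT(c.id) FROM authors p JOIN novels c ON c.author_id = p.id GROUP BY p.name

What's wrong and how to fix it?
Bug: An inner join excludes parents with zero children

Fix: Use LEFT JOIN so parents without children still appear (COUNT(c.id) gives 0)

Corrected query:
SELECT p.name, COUNT(c.id) FROM authors p LEFT JOIN novels c ON c.author_id = p.id GROUP BY p.name

Result:
name    | COUNT(c.id)
--------+------------
Borges  | 0          
Orwell  | 5          
Tolkien | 3          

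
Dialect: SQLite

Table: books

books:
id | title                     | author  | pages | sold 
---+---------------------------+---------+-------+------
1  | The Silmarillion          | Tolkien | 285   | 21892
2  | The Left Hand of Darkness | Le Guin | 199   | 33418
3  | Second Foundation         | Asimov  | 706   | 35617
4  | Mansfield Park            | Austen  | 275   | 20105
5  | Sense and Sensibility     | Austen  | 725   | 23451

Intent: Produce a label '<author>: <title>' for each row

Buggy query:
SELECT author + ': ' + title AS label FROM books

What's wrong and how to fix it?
Bug: '+' is numeric addition; on text columns SQLite converts them to 0 instead of concatenating

Fix: Use the || operator for string concatenation

Corrected query:
SELECT author || ': ' || title AS label FROM books

Result:
label                             
----------------------------------
Tolkien: The Silmarillion         
Le Guin: The Left Hand of Darkness
Asimov: Second Foundation         
Austen: Mansfield Park            
Austen: Sense and Sensibility     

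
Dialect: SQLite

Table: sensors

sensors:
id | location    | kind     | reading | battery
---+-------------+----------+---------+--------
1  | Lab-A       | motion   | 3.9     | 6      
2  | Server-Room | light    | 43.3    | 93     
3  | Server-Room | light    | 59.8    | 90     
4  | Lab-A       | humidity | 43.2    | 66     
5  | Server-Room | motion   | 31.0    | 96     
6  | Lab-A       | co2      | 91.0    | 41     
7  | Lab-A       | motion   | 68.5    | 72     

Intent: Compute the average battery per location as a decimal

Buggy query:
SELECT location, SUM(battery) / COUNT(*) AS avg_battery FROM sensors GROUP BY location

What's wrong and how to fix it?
Bug: SUM(battery) and COUNT(*) are both integers; the division truncates the fractional part

Fix: Multiply by 1.0 (or CAST to REAL) to force floating-point division

Corrected query:
SELECT location, SUM(battery) * 1.0 / COUNT(*) AS avg_battery FROM sensors GROUP BY location

Result:
location    | avg_battery
------------+------------
Lab-A       | 46.25      
Server-Room | 93         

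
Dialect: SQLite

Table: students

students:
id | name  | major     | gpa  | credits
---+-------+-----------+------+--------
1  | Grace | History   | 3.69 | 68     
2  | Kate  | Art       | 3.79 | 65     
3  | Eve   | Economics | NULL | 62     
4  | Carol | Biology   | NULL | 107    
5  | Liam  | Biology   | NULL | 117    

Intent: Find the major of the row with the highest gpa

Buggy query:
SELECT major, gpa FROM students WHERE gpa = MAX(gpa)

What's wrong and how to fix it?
Bug: MAX(gpa) is an aggregate and cannot be used directly in WHERE

Fix: Wrap MAX in a scalar subquery so WHERE compares against a single value

Corrected query:
SELECT major, gpa FROM students WHERE gpa = (SELECT MAX(gpa) FROM students)

Result:
major | gpa 
------+-----
Art   | 3.79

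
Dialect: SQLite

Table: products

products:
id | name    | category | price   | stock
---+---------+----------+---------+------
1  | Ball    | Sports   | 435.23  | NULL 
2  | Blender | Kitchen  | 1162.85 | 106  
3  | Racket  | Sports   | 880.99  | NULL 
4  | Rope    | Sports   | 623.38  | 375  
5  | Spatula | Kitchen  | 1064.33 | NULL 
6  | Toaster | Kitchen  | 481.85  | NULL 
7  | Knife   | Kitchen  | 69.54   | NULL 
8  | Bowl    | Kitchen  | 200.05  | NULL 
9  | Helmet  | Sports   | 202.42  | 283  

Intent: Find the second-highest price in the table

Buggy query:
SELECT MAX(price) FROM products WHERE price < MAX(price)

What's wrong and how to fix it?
Bug: The inner MAX is an aggregate inside WHERE, which is not allowed

Fix: Put the inner MAX in a scalar subquery

Corrected query:
SELECT MAX(price) FROM products WHERE price < (SELECT MAX(price) FROM products)

Result:
MAX(price)
----------
1064.33   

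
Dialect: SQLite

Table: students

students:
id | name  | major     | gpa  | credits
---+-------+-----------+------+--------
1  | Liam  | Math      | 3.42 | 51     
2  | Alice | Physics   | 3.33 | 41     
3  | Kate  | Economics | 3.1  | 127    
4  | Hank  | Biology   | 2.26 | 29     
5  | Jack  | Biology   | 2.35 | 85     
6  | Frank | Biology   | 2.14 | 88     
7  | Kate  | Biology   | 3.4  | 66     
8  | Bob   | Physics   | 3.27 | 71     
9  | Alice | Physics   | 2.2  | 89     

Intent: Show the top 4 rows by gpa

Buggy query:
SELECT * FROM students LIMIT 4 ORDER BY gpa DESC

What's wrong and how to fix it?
Bug: ORDER BY cannot follow LIMIT; LIMIT is the final clause

Fix: Sort with ORDER BY, then apply LIMIT

Corrected query:
SELECT * FROM students ORDER BY gpa DESC LIMIT 4

Result:
id | name  | major   | gpa  | credits
---+-------+---------+------+--------
1  | Liam  | Math    | 3.42 | 51     
7  | Kate  | Biology | 3.4  | 66     
2  | Alice | Physics | 3.33 | 41     
8  | Bob   | Physics | 3.27 | 71     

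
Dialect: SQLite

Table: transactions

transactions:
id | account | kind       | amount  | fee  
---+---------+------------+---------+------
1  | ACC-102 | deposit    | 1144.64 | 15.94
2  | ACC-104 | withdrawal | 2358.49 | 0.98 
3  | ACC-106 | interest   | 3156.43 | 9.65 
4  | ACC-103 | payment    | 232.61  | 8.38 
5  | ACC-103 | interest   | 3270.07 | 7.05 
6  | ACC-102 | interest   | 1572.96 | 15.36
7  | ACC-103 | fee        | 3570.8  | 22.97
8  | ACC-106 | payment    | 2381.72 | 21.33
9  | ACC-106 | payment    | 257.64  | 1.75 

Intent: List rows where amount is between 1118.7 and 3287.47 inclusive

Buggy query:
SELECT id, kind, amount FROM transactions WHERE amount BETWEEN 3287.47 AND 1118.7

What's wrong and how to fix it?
Bug: The bounds are reversed; BETWEEN a AND b requires a <= b to match anything

Fix: Swap the bounds so the smaller value comes first

Corrected query:
SELECT id, kind, amount FROM transactions WHERE amount BETWEEN 1118.7 AND 3287.47

Result:
id | kind       | amount 
---+------------+--------
1  | deposit    | 1144.64
2  | withdrawal | 2358.49
3  | interest   | 3156.43
5  | interest   | 3270.07
6  | interest   | 1572.96
8  | payment    | 2381.72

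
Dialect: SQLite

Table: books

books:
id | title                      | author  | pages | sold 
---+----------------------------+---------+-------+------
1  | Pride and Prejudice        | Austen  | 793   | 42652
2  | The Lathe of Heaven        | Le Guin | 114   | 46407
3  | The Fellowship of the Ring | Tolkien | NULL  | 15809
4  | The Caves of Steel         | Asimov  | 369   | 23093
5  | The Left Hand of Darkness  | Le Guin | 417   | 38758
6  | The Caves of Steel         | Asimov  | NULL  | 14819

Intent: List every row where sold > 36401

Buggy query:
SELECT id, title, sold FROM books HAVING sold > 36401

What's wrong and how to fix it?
Bug: This is a non-aggregate query (no GROUP BY, no aggregates), so in SQLite the HAVING clause is invalid here; a row-level condition belongs in WHERE

Fix: Replace HAVING with WHERE since the condition applies to individual rows

Corrected query:
SELECT id, title, sold FROM books WHERE sold > 36401

Result:
id | title                     | sold 
---+---------------------------+------
1  | Pride and Prejudice       | 42652
2  | The Lathe of Heaven       | 46407
5  | The Left Hand of Darkness | 38758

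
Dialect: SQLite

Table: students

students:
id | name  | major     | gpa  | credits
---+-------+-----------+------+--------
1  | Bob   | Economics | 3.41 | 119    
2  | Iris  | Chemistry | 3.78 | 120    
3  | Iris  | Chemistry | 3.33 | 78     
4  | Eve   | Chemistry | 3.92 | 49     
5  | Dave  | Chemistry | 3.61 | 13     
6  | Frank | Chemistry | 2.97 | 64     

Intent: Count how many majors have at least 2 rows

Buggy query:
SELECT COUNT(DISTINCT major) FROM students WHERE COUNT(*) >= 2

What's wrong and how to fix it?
Bug: WHERE filters individual rows, not groups, so a group-level COUNT is invalid there

Fix: Use a subquery that GROUPs and filters with HAVING, then count its rows

Corrected query:
SELECT COUNT(*) FROM (SELECT major FROM students GROUP BY major HAVING COUNT(*) >= 2)

Result:
COUNT(*)
--------
1       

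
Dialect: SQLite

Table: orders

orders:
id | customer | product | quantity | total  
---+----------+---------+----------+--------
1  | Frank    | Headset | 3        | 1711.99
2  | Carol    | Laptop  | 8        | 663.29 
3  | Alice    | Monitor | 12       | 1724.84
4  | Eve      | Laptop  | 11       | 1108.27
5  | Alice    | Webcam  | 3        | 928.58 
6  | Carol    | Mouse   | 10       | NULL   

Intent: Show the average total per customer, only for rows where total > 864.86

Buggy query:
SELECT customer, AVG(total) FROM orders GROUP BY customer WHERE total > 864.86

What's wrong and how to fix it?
Bug: Row-level WHERE must come before GROUP BY in the clause order

Fix: Place WHERE between FROM and GROUP BY

Corrected query:
SELECT customer, AVG(total) FROM orders WHERE total > 864.86 GROUP BY customer

Result:
customer | AVG(total)
---------+-----------
Alice    | 1326.71   
Eve      | 1108.27   
Frank    | 1711.99   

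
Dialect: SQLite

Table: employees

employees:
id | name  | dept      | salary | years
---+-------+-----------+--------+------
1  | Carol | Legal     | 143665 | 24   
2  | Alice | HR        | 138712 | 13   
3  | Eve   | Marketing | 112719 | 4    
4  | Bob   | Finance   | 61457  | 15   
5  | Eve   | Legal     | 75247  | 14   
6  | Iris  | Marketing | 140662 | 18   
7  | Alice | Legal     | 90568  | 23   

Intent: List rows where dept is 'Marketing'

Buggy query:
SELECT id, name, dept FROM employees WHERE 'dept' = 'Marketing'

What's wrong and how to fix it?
Bug: 'dept' in single quotes is a string literal, not the column; the comparison is literal-vs-literal and never true

Fix: Reference the column as dept without single quotes

Corrected query:
SELECT id, name, dept FROM employees WHERE dept = 'Marketing'

Result:
id | name | dept     
---+------+----------
3  | Eve  | Marketing
6  | Iris | Marketing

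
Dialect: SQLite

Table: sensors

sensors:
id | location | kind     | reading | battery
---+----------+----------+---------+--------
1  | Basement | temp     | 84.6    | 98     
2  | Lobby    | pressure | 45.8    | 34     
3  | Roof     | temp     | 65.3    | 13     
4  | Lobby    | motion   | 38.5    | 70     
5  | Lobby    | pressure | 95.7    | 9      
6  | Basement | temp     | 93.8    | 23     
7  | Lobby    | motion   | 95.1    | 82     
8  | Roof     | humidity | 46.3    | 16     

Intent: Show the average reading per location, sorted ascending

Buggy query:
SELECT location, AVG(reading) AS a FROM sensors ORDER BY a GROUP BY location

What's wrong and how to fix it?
Bug: ORDER BY appears before GROUP BY; SQL clause order requires GROUP BY first

Fix: Move ORDER BY to the end, after GROUP BY

Corrected query:
SELECT location, AVG(reading) AS a FROM sensors GROUP BY location ORDER BY a

Result:
location | a     
---------+-------
Roof     | 55.8  
Lobby    | 68.775
Basement | 89.2  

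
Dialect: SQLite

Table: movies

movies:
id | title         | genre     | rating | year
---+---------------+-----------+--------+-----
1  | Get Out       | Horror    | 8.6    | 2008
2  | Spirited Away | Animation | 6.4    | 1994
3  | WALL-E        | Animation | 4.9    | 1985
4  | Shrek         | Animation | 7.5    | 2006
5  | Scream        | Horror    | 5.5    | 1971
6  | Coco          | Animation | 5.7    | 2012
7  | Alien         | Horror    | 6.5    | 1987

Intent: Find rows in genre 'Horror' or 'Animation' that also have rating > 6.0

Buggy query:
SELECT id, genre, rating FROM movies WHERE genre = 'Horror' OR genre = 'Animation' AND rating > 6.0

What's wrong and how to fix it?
Bug: AND binds tighter than OR, so this parses as genre = 'Horror' OR (genre = 'Animation' AND rating > 6.0)

Fix: Add parentheses around the OR so the AND applies to both alternatives

Corrected query:
SELECT id, genre, rating FROM movies WHERE (genre = 'Horror' OR genre = 'Animation') AND rating > 6.0

Result:
id | genre     | rating
---+-----------+-------
1  | Horror    | 8.6   
2  | Animation | 6.4   
4  | Animation | 7.5   
7  | Horror    | 6.5   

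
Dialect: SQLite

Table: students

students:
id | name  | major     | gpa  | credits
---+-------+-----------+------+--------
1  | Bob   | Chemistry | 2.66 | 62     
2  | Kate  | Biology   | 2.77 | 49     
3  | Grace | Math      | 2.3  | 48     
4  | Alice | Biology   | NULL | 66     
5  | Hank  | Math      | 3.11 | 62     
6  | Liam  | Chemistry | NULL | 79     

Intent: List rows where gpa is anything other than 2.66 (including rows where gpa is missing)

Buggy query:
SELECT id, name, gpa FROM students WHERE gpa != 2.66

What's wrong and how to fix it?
Bug: Inequality against NULL is unknown, not true; rows with NULL are dropped

Fix: Handle NULL separately with IS NULL alongside the inequality

Corrected query:
SELECT id, name, gpa FROM students WHERE gpa != 2.66 OR gpa IS NULL

Result:
id | name  | gpa 
---+-------+-----
2  | Kate  | 2.77
3  | Grace | 2.3 
4  | Alice | NULL
5  | Hank  | 3.11
6  | Liam  | NULL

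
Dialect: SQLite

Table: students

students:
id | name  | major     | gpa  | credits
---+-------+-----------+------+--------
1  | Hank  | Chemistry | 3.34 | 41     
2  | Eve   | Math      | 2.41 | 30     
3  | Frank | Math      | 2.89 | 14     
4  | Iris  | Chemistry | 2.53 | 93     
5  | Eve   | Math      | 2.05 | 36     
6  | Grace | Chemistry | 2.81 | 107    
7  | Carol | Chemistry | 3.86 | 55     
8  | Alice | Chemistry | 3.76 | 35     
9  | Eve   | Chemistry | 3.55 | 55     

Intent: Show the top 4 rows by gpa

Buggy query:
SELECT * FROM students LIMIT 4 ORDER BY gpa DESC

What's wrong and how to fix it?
Bug: ORDER BY cannot follow LIMIT; LIMIT is the final clause

Fix: Sort with ORDER BY, then apply LIMIT

Corrected query:
SELECT * FROM students ORDER BY gpa DESC LIMIT 4

Result:
id | name  | major     | gpa  | credits
---+-------+-----------+------+--------
7  | Carol | Chemistry | 3.86 | 55     
8  | Alice | Chemistry | 3.76 | 35     
9  | Eve   | Chemistry | 3.55 | 55     
1  | Hank  | Chemistry | 3.34 | 41     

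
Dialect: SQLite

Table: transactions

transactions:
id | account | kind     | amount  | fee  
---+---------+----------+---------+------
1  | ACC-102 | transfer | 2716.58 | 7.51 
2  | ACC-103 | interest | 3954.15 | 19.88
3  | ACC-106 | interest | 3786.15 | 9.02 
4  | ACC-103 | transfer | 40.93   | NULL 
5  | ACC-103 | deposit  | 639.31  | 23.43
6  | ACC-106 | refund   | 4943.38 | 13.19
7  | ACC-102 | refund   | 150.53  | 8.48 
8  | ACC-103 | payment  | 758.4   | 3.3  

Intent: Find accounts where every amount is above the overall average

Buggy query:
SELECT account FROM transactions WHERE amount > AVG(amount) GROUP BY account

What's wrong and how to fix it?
Bug: WHERE evaluates per row before aggregation, so AVG() is unavailable

Fix: Use a subquery for AVG and a HAVING MIN(...) filter so the condition holds for every row in the group

Corrected query:
SELECT account FROM transactions GROUP BY account HAVING MIN(amount) > (SELECT AVG(amount) FROM transactions)

Result:
account
-------
ACC-106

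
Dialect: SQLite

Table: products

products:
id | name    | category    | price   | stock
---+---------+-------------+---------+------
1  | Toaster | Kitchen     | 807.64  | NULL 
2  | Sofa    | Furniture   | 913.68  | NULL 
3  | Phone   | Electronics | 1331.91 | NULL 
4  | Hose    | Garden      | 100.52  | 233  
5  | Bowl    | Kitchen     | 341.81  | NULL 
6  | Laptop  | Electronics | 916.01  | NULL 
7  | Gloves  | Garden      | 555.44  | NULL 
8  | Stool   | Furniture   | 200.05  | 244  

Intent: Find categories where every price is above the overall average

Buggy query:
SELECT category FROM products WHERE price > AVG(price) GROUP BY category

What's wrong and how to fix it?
Bug: WHERE evaluates per row before aggregation, so AVG() is unavailable

Fix: Use a subquery for AVG and a HAVING MIN(...) filter so the condition holds for every row in the group

Corrected query:
SELECT category FROM products GROUP BY category HAVING MIN(price) > (SELECT AVG(price) FROM products)

Result:
category   
-----------
Electronics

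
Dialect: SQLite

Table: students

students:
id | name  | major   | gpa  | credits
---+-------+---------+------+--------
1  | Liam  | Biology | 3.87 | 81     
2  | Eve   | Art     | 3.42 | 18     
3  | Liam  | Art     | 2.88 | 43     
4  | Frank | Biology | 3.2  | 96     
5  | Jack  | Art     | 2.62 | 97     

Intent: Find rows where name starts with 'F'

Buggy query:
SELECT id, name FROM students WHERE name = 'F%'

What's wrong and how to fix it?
Bug: Wildcards only work with LIKE; '=' treats '%' as a literal character

Fix: Replace '=' with LIKE so 'F%' is treated as a pattern

Corrected query:
SELECT id, name FROM students WHERE name LIKE 'F%'

Result:
id | name 
---+------
4  | Frank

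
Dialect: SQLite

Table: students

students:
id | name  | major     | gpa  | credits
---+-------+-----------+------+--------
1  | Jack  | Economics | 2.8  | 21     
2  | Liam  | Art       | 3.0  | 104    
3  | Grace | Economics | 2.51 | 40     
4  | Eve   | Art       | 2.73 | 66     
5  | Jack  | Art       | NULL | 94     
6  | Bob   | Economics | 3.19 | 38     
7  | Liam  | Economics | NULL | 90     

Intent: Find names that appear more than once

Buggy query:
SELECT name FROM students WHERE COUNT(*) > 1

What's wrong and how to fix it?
Bug: WHERE can't reference COUNT(*); aggregates are computed after WHERE

Fix: GROUP BY name, then filter groups with HAVING COUNT(*) > 1

Corrected query:
SELECT name FROM students GROUP BY name HAVING COUNT(*) > 1

Result:
name
----
Jack
Liam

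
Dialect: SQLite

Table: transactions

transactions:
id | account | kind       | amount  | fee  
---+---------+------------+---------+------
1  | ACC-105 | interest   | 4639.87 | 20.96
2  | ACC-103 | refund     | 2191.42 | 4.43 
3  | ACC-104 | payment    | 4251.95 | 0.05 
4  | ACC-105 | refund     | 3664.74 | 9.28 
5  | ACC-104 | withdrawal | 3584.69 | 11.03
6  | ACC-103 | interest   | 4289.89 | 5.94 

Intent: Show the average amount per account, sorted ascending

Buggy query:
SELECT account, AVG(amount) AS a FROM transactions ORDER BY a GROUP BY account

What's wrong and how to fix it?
Bug: ORDER BY appears before GROUP BY; SQL clause order requires GROUP BY first

Fix: Reorder: SELECT … FROM … GROUP BY … ORDER BY …

Corrected query:
SELECT account, AVG(amount) AS a FROM transactions GROUP BY account ORDER BY a

Result:
account | a       
--------+---------
ACC-103 | 3240.655
ACC-104 | 3918.32 
ACC-105 | 4152.305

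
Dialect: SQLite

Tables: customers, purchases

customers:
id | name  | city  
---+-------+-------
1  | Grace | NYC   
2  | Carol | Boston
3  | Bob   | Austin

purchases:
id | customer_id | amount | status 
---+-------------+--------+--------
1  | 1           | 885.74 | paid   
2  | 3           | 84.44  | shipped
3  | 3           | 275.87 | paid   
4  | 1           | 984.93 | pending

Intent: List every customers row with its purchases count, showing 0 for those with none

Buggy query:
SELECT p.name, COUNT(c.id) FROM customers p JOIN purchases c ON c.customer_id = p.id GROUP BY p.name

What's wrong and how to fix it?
Bug: An inner join excludes parents with zero children

Fix: Use LEFT JOIN so parents without children still appear (COUNT(c.id) gives 0)

Corrected query:
SELECT p.name, COUNT(c.id) FROM customers p LEFT JOIN purchases c ON c.customer_id = p.id GROUP BY p.name

Result:
name  | COUNT(c.id)
------+------------
Bob   | 2          
Carol | 0          
Grace | 2          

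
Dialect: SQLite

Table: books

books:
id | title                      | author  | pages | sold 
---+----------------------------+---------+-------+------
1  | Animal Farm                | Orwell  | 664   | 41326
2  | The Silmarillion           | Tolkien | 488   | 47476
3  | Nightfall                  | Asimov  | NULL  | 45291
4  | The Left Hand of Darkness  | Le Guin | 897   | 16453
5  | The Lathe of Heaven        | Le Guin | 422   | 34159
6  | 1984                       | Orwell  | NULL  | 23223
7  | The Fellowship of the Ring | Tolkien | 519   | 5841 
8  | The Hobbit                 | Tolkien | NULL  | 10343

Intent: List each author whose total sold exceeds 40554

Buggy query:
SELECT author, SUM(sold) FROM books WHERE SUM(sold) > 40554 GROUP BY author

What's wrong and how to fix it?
Bug: WHERE runs before GROUP BY, so aggregates aren't available there

Fix: Move the aggregate condition to a HAVING clause

Corrected query:
SELECT author, SUM(sold) FROM books GROUP BY author HAVING SUM(sold) > 40554

Result:
author  | SUM(sold)
--------+----------
Asimov  | 45291    
Le Guin | 50612    
Orwell  | 64549    
Tolkien | 63660    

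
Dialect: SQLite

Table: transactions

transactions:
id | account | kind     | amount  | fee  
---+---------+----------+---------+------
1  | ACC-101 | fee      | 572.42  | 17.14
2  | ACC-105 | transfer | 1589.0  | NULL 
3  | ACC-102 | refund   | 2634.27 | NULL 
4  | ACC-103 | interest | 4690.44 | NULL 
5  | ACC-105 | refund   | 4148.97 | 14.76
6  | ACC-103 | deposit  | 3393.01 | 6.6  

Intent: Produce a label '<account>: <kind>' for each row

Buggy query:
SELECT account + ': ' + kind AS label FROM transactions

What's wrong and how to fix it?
Bug: '+' is numeric addition; on text columns SQLite converts them to 0 instead of concatenating

Fix: Replace + with || to concatenate text

Corrected query:
SELECT account || ': ' || kind AS label FROM transactions

Result:
label            
-----------------
ACC-101: fee     
ACC-105: transfer
ACC-102: refund  
ACC-103: interest
ACC-105: refund  
ACC-103: deposit 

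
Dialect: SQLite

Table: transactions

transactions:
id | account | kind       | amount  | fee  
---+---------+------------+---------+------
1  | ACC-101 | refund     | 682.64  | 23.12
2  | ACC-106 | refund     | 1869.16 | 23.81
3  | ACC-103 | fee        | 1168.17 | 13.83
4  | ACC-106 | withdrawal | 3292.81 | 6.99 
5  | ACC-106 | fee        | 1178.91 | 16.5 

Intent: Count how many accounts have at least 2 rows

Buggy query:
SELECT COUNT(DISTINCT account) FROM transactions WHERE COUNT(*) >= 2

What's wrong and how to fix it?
Bug: WHERE filters individual rows, not groups, so a group-level COUNT is invalid there

Fix: Group first with HAVING COUNT(*) >= 2, then COUNT the resulting groups

Corrected query:
SELECT COUNT(*) FROM (SELECT account FROM transactions GROUP BY account HAVING COUNT(*) >= 2)

Result:
COUNT(*)
--------
1       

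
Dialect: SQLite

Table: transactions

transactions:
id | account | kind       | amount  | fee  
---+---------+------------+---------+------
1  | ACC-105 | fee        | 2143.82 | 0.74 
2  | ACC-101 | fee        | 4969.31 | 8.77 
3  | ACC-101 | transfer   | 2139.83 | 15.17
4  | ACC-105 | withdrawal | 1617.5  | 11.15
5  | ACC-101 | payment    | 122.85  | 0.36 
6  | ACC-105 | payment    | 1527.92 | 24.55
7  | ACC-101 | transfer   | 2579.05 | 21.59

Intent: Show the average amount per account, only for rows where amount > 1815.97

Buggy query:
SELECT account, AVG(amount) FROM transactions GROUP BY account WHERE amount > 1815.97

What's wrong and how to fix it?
Bug: WHERE cannot follow GROUP BY

Fix: Place WHERE between FROM and GROUP BY

Corrected query:
SELECT account, AVG(amount) FROM transactions WHERE amount > 1815.97 GROUP BY account

Result:
account | AVG(amount)
--------+------------
ACC-101 | 3229.396667
ACC-105 | 2143.82    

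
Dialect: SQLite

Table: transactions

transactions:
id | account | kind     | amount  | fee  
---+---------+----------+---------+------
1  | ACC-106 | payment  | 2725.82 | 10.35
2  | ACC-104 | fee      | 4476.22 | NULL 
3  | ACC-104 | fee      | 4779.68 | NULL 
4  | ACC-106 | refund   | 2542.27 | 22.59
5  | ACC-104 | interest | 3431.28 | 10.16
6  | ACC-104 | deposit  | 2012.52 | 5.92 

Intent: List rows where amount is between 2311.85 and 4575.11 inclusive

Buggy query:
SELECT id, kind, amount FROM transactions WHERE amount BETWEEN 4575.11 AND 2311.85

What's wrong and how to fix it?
Bug: The bounds are reversed; BETWEEN a AND b requires a <= b to match anything

Fix: Swap the bounds so the smaller value comes first

Corrected query:
SELECT id, kind, amount FROM transactions WHERE amount BETWEEN 2311.85 AND 4575.11

Result:
id | kind     | amount 
---+----------+--------
1  | payment  | 2725.82
2  | fee      | 4476.22
4  | refund   | 2542.27
5  | interest | 3431.28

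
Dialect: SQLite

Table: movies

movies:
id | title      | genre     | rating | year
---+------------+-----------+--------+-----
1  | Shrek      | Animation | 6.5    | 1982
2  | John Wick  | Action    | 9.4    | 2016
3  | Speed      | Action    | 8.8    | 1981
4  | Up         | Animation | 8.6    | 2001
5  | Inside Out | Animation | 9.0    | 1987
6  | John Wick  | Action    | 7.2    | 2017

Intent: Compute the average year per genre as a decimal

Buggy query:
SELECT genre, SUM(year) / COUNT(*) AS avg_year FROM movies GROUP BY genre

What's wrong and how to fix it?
Bug: SUM(year) and COUNT(*) are both integers; the division truncates the fractional part

Fix: Multiply by 1.0 (or CAST to REAL) to force floating-point division

Corrected query:
SELECT genre, SUM(year) * 1.0 / COUNT(*) AS avg_year FROM movies GROUP BY genre

Result:
genre     | avg_year   
----------+------------
Action    | 2004.666667
Animation | 1990       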